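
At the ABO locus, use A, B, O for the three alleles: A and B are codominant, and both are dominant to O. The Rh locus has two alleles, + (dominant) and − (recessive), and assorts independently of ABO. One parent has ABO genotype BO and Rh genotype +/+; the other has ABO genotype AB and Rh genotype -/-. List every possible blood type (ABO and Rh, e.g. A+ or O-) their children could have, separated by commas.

Gametes from BO × AB give offspring ABO genotypes AB, AO, BB, BO, i.e. phenotypes A, B, AB.
Rh cross +/+ × -/- → phenotypes Rh+.
Combining independently: A+, B+, AB+.

A+, B+, AB+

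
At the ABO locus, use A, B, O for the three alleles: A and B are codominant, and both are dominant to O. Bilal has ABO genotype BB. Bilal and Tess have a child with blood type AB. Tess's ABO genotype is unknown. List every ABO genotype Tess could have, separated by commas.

For each candidate genotype of Tess, check whether crossing it with BB can produce every observed child phenotype.
  AA → possible child types {AB} ✓
  AB → possible child types {B, AB} ✓
  AO → possible child types {B, AB} ✓
  BB → possible child types {B} ✗
  BO → possible child types {B} ✗
  OO → possible child types {B} ✗

AA, AB, AO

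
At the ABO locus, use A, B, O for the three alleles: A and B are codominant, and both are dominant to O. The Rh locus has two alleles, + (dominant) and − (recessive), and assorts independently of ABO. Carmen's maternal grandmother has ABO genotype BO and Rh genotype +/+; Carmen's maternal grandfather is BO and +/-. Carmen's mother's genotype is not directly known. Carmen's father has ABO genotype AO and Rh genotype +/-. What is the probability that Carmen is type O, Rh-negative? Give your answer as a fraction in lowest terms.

Carmen's mother's ABO genotype from BO × BO: 1/4 BB, 1/2 BO, 1/4 OO.
Crossing each possibility with the father AO and summing P(type O): 1/4·0 + 1/2·1/4 + 1/4·1/2 = 1/4.
Similarly for Rh via the mother's Rh distribution: P(Rh-) = 1/8.
Independent loci: 1/4 × 1/8 = 1/32.

1/32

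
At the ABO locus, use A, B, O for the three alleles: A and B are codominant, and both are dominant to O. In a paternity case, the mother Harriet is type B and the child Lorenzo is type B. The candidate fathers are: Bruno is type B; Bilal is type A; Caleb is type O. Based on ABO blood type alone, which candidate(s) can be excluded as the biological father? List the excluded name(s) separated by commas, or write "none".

none

A candidate is excluded only if no genotype consistent with his phenotype could produce a type B child with a type B mother.
Every candidate has at least one consistent genotype combination, so none can be excluded.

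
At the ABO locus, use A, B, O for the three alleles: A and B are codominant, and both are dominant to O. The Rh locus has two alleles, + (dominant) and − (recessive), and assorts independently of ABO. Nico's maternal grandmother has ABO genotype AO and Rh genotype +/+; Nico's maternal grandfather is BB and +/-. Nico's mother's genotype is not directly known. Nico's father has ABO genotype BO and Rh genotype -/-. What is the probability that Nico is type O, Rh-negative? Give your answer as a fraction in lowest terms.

1/32

Nico's mother's ABO genotype from AO × BB: 1/2 AB, 1/2 BO.
Crossing each possibility with the father BO and summing P(type O): 1/2·0 + 1/2·1/4 = 1/8.
Similarly for Rh via the mother's Rh distribution: P(Rh-) = 1/4.
Independent loci: 1/8 × 1/4 = 1/32.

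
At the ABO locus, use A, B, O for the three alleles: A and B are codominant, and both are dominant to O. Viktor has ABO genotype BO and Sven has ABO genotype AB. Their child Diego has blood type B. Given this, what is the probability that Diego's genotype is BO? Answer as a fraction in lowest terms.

Cross BO × AB → 1/4 AB, 1/4 AO, 1/4 BB, 1/4 BO.
Type-B genotypes among offspring: BB (1/4), BO (1/4); total 1/2.
P(BO | type B) = (1/4) / (1/2) = 1/2.

1/2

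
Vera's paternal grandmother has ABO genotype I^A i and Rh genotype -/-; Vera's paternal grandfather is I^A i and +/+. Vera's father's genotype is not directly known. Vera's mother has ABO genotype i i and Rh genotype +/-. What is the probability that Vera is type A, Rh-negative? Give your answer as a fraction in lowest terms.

Vera's father's ABO genotype from I^A i × I^A i: 1/4 I^A I^A, 1/2 I^A i, 1/4 i i.
Crossing each possibility with the mother i i and summing P(type A): 1/4·1 + 1/2·1/2 + 1/4·0 = 1/2.
Similarly for Rh via the father's Rh distribution: P(Rh-) = 1/4.
Independent loci: 1/2 × 1/4 = 1/8.

1/8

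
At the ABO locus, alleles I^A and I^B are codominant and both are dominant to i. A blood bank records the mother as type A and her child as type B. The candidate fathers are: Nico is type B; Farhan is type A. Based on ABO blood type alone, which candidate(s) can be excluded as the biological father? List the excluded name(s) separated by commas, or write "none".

A candidate is excluded only if no genotype consistent with his phenotype could produce a type B child with a type A mother.
Farhan (type A): no genotype consistent with that phenotype can produce a type-B child with a type-A mother.

Farhan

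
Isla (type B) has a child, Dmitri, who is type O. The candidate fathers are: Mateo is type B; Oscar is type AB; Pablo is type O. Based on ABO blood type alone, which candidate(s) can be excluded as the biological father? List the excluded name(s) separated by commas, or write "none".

Oscar

A candidate is excluded only if no genotype consistent with his phenotype could produce a type O child with a type B mother.
Oscar (type AB): no genotype consistent with that phenotype can produce a type-O child with a type-B mother.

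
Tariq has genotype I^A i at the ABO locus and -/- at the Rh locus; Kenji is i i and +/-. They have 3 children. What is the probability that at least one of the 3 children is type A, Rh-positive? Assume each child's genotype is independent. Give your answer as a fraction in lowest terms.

ABO cross I^A i × i i → 1/2 O, 1/2 A.
Rh cross -/- × +/- → 1/2 Rh+, 1/2 Rh-; so P(type A, Rh-positive) = 1/2 × 1/2 = 1/4 per child.
P(none) = (3/4)^3 = 27/64; P(at least one) = 1 − 27/64 = 37/64.

37/64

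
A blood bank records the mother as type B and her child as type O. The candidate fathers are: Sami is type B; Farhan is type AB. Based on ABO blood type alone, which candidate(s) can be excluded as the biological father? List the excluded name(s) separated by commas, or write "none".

Farhan

A candidate is excluded only if no genotype consistent with his phenotype could produce a type O child with a type B mother.
Farhan (type AB): no genotype consistent with that phenotype can produce a type-O child with a type-B mother.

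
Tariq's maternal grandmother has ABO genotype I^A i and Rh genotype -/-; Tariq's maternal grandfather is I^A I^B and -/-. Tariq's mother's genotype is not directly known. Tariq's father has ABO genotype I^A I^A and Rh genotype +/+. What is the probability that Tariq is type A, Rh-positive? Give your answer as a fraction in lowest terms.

3/4

Tariq's mother's ABO genotype from I^A i × I^A I^B: 1/4 I^A I^A, 1/4 I^A I^B, 1/4 I^A i, 1/4 I^B i.
Crossing each possibility with the father I^A I^A and summing P(type A): 1/4·1 + 1/4·1/2 + 1/4·1 + 1/4·1/2 = 3/4.
Similarly for Rh via the mother's Rh distribution: P(Rh+) = 1.
Independent loci: 3/4 × 1 = 3/4.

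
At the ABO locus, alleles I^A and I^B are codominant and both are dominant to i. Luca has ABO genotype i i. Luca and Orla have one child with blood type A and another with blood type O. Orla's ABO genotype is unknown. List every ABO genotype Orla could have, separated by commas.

I^A i

For each candidate genotype of Orla, check whether crossing it with i i can produce every observed child phenotype.
  I^A I^A → possible child types {A} ✗
  I^A I^B → possible child types {A, B} ✗
  I^A i → possible child types {O, A} ✓
  I^B I^B → possible child types {B} ✗
  I^B i → possible child types {O, B} ✗
  i i → possible child types {O} ✗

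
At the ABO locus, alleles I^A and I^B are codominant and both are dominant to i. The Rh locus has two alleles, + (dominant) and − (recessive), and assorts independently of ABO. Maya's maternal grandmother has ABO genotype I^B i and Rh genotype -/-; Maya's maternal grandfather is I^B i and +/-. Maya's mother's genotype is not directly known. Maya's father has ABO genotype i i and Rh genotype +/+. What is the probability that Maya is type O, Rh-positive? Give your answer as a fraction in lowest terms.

1/2

Maya's mother's ABO genotype from I^B i × I^B i: 1/4 I^B I^B, 1/2 I^B i, 1/4 i i.
Crossing each possibility with the father i i and summing P(type O): 1/4·0 + 1/2·1/2 + 1/4·1 = 1/2.
Similarly for Rh via the mother's Rh distribution: P(Rh+) = 1.
Independent loci: 1/2 × 1 = 1/2.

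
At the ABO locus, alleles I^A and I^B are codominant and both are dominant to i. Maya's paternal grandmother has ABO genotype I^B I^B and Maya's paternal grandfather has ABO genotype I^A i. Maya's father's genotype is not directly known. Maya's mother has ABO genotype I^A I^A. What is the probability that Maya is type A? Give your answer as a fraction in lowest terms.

1/2

Maya's father's ABO genotype from I^B I^B × I^A i: 1/2 I^A I^B, 1/2 I^B i.
Crossing each possibility with the mother I^A I^A and summing P(type A): 1/2·1/2 + 1/2·1/2 = 1/2.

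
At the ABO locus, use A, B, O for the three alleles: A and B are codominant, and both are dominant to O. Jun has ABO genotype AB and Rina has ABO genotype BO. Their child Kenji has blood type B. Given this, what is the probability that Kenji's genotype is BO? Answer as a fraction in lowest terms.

Cross AB × BO → 1/4 AB, 1/4 AO, 1/4 BB, 1/4 BO.
Type-B genotypes among offspring: BB (1/4), BO (1/4); total 1/2.
P(BO | type B) = (1/4) / (1/2) = 1/2.

1/2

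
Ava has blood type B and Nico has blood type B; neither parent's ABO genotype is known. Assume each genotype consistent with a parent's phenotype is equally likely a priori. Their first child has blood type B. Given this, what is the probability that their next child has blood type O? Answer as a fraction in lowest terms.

Possible genotypes: Ava ∈ {BB, BO}; Nico ∈ {BB, BO}.
Weight each parental genotype pair by prior × P(type-B child):
  BB × BB: posterior weight 4/15; P(next child type O) = 0.
  BB × BO: posterior weight 4/15; P(next child type O) = 0.
  BO × BB: posterior weight 4/15; P(next child type O) = 0.
  BO × BO: posterior weight 1/5; P(next child type O) = 1/4.
Weighted sum = 1/20.

1/20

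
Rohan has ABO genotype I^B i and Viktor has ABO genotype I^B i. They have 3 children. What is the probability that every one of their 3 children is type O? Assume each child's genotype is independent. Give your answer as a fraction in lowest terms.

1/64

ABO cross I^B i × I^B i → 1/4 O, 3/4 B.
So P(type O) = 1/4 per child.
All 3 independent: (1/4)^3 = 1/64.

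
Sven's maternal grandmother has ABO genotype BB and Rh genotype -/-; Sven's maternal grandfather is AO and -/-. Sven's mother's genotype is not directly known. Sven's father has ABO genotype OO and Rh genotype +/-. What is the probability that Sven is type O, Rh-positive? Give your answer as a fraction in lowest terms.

1/8

Sven's mother's ABO genotype from BB × AO: 1/2 AB, 1/2 BO.
Crossing each possibility with the father OO and summing P(type O): 1/2·0 + 1/2·1/2 = 1/4.
Similarly for Rh via the mother's Rh distribution: P(Rh+) = 1/2.
Independent loci: 1/4 × 1/2 = 1/8.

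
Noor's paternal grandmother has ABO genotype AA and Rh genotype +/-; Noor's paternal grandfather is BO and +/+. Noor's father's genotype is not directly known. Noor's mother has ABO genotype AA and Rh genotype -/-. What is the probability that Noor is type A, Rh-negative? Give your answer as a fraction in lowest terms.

Noor's father's ABO genotype from AA × BO: 1/2 AB, 1/2 AO.
Crossing each possibility with the mother AA and summing P(type A): 1/2·1/2 + 1/2·1 = 3/4.
Similarly for Rh via the father's Rh distribution: P(Rh-) = 1/4.
Independent loci: 3/4 × 1/4 = 3/16.

3/16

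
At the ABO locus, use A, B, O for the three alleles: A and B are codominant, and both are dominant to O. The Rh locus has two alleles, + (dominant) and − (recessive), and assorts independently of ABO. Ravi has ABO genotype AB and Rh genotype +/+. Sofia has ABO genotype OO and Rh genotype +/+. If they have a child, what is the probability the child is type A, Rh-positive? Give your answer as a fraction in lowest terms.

1/2

ABO cross AB × OO → offspring phenotypes: 1/2 A, 1/2 B.
Rh cross +/+ × +/+ → 1 Rh+.
Independent loci: P(type A, Rh-positive) = 1/2 × 1 = 1/2.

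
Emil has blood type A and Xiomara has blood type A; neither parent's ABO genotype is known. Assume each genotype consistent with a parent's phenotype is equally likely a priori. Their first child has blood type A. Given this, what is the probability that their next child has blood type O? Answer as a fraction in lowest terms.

1/20

Possible genotypes: Emil ∈ {AA, AO}; Xiomara ∈ {AA, AO}.
Weight each parental genotype pair by prior × P(type-A child):
  AA × AA: posterior weight 4/15; P(next child type O) = 0.
  AA × AO: posterior weight 4/15; P(next child type O) = 0.
  AO × AA: posterior weight 4/15; P(next child type O) = 0.
  AO × AO: posterior weight 1/5; P(next child type O) = 1/4.
Weighted sum = 1/20.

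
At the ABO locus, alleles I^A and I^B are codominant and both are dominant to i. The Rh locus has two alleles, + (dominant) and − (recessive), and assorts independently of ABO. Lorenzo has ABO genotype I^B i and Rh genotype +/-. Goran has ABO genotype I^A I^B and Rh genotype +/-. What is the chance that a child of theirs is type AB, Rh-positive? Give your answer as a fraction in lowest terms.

3/16

ABO cross I^B i × I^A I^B → offspring phenotypes: 1/4 A, 1/2 B, 1/4 AB.
Rh cross +/- × +/- → 3/4 Rh+, 1/4 Rh-.
Independent loci: P(type AB, Rh-positive) = 1/4 × 3/4 = 3/16.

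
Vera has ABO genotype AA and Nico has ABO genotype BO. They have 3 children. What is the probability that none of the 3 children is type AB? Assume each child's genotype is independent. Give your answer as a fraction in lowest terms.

1/8

ABO cross AA × BO → 1/2 A, 1/2 AB.
So P(type AB) = 1/2 per child.
P(not type AB) = 1/2 for one child; (1/2)^3 = 1/8.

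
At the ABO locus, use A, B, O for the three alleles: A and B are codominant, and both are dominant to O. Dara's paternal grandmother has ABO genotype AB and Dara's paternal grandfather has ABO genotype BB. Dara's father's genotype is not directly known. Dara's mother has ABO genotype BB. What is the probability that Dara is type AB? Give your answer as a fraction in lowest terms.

1/4

Dara's father's ABO genotype from AB × BB: 1/2 AB, 1/2 BB.
Crossing each possibility with the mother BB and summing P(type AB): 1/2·1/2 + 1/2·0 = 1/4.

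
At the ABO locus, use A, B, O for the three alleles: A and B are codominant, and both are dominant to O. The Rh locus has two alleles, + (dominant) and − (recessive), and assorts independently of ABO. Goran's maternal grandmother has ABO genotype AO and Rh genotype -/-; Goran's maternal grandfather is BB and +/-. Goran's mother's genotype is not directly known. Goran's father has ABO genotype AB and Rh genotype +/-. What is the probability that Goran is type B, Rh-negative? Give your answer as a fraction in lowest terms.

Goran's mother's ABO genotype from AO × BB: 1/2 AB, 1/2 BO.
Crossing each possibility with the father AB and summing P(type B): 1/2·1/4 + 1/2·1/2 = 3/8.
Similarly for Rh via the mother's Rh distribution: P(Rh-) = 3/8.
Independent loci: 3/8 × 3/8 = 9/64.

9/64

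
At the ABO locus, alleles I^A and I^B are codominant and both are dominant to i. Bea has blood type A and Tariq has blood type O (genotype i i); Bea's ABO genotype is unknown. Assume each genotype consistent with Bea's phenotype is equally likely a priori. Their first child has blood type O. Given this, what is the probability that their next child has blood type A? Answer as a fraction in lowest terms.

Possible genotypes: Bea ∈ {I^A I^A, I^A i}; Tariq ∈ {i i}.
Weight each parental genotype pair by prior × P(type-O child):
  I^A i × i i: posterior weight 1; P(next child type A) = 1/2.
Weighted sum = 1/2.

1/2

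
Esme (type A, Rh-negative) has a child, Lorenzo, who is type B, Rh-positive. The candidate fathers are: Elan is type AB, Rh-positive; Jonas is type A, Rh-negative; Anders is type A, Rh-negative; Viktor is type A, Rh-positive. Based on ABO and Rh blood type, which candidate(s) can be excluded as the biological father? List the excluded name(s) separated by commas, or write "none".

A candidate is excluded only if no genotype consistent with his phenotype could produce a type B, Rh-positive child with a type A, Rh-negative mother.
Jonas (type A, Rh-): no genotype consistent with that phenotype can produce a type-B Rh+ child with a type-A mother.
Anders (type A, Rh-): no genotype consistent with that phenotype can produce a type-B Rh+ child with a type-A mother.
Viktor (type A, Rh+): no genotype consistent with that phenotype can produce a type-B Rh+ child with a type-A mother.

Jonas, Anders, Viktor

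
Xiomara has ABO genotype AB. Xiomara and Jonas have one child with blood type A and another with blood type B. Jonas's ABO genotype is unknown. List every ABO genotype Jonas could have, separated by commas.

AB, AO, BO, OO

For each candidate genotype of Jonas, check whether crossing it with AB can produce every observed child phenotype.
  AA → possible child types {A, AB} ✗
  AB → possible child types {A, B, AB} ✓
  AO → possible child types {A, B, AB} ✓
  BB → possible child types {B, AB} ✗
  BO → possible child types {A, B, AB} ✓
  OO → possible child types {A, B} ✓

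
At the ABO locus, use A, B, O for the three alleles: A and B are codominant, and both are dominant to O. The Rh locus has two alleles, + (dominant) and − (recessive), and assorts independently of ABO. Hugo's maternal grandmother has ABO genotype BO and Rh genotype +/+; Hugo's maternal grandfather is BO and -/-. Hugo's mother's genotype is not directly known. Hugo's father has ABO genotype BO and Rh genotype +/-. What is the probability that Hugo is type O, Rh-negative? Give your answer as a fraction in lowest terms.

Hugo's mother's ABO genotype from BO × BO: 1/4 BB, 1/2 BO, 1/4 OO.
Crossing each possibility with the father BO and summing P(type O): 1/4·0 + 1/2·1/4 + 1/4·1/2 = 1/4.
Similarly for Rh via the mother's Rh distribution: P(Rh-) = 1/4.
Independent loci: 1/4 × 1/4 = 1/16.

1/16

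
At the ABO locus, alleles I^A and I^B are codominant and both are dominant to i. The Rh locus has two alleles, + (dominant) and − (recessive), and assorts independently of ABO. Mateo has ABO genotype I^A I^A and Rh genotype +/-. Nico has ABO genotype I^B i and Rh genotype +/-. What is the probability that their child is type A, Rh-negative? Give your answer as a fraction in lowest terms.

ABO cross I^A I^A × I^B i → offspring phenotypes: 1/2 A, 1/2 AB.
Rh cross +/- × +/- → 3/4 Rh+, 1/4 Rh-.
Independent loci: P(type A, Rh-negative) = 1/2 × 1/4 = 1/8.

1/8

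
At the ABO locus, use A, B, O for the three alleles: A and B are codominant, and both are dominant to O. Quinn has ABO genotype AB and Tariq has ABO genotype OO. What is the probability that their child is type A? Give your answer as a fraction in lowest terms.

ABO cross AB × OO → offspring phenotypes: 1/2 A, 1/2 B.
So P(type A) = 1/2.

1/2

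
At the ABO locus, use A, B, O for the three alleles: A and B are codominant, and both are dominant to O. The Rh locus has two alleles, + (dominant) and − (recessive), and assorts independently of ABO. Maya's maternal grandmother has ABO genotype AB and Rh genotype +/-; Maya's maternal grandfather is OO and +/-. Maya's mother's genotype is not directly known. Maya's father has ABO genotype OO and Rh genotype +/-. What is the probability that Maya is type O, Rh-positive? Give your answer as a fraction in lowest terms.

3/8

Maya's mother's ABO genotype from AB × OO: 1/2 AO, 1/2 BO.
Crossing each possibility with the father OO and summing P(type O): 1/2·1/2 + 1/2·1/2 = 1/2.
Similarly for Rh via the mother's Rh distribution: P(Rh+) = 3/4.
Independent loci: 1/2 × 3/4 = 3/8.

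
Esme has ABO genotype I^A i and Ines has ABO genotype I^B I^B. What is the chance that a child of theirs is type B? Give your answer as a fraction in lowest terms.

1/2

ABO cross I^A i × I^B I^B → offspring phenotypes: 1/2 B, 1/2 AB.
So P(type B) = 1/2.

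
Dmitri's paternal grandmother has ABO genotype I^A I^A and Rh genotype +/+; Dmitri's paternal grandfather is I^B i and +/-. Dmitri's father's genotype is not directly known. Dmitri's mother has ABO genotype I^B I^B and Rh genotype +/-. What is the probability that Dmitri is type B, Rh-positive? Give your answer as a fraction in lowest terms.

7/16

Dmitri's father's ABO genotype from I^A I^A × I^B i: 1/2 I^A I^B, 1/2 I^A i.
Crossing each possibility with the mother I^B I^B and summing P(type B): 1/2·1/2 + 1/2·1/2 = 1/2.
Similarly for Rh via the father's Rh distribution: P(Rh+) = 7/8.
Independent loci: 1/2 × 7/8 = 7/16.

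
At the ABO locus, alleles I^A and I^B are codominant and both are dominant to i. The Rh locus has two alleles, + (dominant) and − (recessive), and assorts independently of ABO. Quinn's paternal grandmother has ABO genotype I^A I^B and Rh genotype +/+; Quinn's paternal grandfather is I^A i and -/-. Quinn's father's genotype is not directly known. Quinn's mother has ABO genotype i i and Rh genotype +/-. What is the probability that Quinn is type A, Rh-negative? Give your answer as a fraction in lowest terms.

1/8

Quinn's father's ABO genotype from I^A I^B × I^A i: 1/4 I^A I^A, 1/4 I^A I^B, 1/4 I^A i, 1/4 I^B i.
Crossing each possibility with the mother i i and summing P(type A): 1/4·1 + 1/4·1/2 + 1/4·1/2 + 1/4·0 = 1/2.
Similarly for Rh via the father's Rh distribution: P(Rh-) = 1/4.
Independent loci: 1/2 × 1/4 = 1/8.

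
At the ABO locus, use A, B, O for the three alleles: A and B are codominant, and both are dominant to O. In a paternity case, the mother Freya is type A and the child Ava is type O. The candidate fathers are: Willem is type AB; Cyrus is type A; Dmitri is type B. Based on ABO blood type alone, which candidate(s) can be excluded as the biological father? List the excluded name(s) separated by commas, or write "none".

Willem

A candidate is excluded only if no genotype consistent with his phenotype could produce a type O child with a type A mother.
Willem (type AB): no genotype consistent with that phenotype can produce a type-O child with a type-A mother.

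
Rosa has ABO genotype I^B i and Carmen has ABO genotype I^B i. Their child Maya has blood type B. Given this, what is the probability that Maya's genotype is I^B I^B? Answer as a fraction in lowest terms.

1/3

Cross I^B i × I^B i → 1/4 I^B I^B, 1/2 I^B i, 1/4 i i.
Type-B genotypes among offspring: I^B I^B (1/4), I^B i (1/2); total 3/4.
P(I^B I^B | type B) = (1/4) / (3/4) = 1/3.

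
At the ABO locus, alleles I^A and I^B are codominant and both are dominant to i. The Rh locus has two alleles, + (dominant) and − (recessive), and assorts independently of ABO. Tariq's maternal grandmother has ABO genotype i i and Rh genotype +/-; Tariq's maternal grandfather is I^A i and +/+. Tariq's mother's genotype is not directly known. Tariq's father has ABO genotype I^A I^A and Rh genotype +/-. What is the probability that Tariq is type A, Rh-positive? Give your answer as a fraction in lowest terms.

7/8

Tariq's mother's ABO genotype from i i × I^A i: 1/2 I^A i, 1/2 i i.
Crossing each possibility with the father I^A I^A and summing P(type A): 1/2·1 + 1/2·1 = 1.
Similarly for Rh via the mother's Rh distribution: P(Rh+) = 7/8.
Independent loci: 1 × 7/8 = 7/8.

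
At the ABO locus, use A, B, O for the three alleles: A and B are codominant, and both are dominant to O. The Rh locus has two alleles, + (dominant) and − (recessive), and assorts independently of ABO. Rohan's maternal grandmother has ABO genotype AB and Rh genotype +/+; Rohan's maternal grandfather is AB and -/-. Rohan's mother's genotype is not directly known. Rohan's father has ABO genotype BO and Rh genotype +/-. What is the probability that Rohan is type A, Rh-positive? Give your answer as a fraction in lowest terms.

3/16

Rohan's mother's ABO genotype from AB × AB: 1/4 AA, 1/2 AB, 1/4 BB.
Crossing each possibility with the father BO and summing P(type A): 1/4·1/2 + 1/2·1/4 + 1/4·0 = 1/4.
Similarly for Rh via the mother's Rh distribution: P(Rh+) = 3/4.
Independent loci: 1/4 × 3/4 = 3/16.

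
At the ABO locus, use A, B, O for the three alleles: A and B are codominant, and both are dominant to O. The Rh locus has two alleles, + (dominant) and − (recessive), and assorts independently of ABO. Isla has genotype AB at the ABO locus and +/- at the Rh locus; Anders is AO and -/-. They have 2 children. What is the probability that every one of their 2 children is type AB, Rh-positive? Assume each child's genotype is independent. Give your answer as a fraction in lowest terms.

1/64

ABO cross AB × AO → 1/2 A, 1/4 B, 1/4 AB.
Rh cross +/- × -/- → 1/2 Rh+, 1/2 Rh-; so P(type AB, Rh-positive) = 1/4 × 1/2 = 1/8 per child.
All 2 independent: (1/8)^2 = 1/64.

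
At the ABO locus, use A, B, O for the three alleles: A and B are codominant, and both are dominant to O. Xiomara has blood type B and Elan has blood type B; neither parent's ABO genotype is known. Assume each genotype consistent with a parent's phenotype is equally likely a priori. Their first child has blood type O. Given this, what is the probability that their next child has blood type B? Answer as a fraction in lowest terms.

Possible genotypes: Xiomara ∈ {BB, BO}; Elan ∈ {BB, BO}.
Weight each parental genotype pair by prior × P(type-O child):
  BO × BO: posterior weight 1; P(next child type B) = 3/4.
Weighted sum = 3/4.

3/4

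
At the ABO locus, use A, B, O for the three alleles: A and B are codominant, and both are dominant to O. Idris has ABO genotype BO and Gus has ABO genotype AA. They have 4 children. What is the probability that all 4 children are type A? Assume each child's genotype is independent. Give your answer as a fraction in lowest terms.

1/16

ABO cross BO × AA → 1/2 A, 1/2 AB.
So P(type A) = 1/2 per child.
All 4 independent: (1/2)^4 = 1/16.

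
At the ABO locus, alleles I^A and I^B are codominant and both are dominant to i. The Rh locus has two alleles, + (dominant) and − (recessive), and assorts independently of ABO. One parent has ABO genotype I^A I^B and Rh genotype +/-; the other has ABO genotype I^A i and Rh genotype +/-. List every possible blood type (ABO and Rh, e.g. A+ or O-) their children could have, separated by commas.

A+, A-, B+, B-, AB+, AB-

Gametes from I^A I^B × I^A i give offspring ABO genotypes I^A I^A, I^A I^B, I^A i, I^B i, i.e. phenotypes A, B, AB.
Rh cross +/- × +/- → phenotypes Rh+, Rh-.
Combining independently: A+, A-, B+, B-, AB+, AB-.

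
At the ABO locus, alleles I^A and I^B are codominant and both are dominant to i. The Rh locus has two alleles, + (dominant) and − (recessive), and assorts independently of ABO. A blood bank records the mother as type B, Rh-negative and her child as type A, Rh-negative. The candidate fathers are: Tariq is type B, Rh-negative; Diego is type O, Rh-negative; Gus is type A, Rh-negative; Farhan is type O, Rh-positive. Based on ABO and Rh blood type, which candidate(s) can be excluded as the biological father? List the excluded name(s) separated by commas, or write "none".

Tariq, Diego, Farhan

A candidate is excluded only if no genotype consistent with his phenotype could produce a type A, Rh-negative child with a type B, Rh-negative mother.
Tariq (type B, Rh-): no genotype consistent with that phenotype can produce a type-A Rh- child with a type-B mother.
Diego (type O, Rh-): no genotype consistent with that phenotype can produce a type-A Rh- child with a type-B mother.
Farhan (type O, Rh+): no genotype consistent with that phenotype can produce a type-A Rh- child with a type-B mother.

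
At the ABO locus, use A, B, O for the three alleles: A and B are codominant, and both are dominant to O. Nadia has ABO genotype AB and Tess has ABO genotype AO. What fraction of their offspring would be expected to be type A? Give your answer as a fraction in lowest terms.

1/2

ABO cross AB × AO → offspring phenotypes: 1/2 A, 1/4 B, 1/4 AB.
So P(type A) = 1/2.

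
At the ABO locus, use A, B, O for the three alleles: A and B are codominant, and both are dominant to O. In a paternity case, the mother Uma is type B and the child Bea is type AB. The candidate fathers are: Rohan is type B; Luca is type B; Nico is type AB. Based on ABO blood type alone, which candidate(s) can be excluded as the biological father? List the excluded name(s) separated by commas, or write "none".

A candidate is excluded only if no genotype consistent with his phenotype could produce a type AB child with a type B mother.
Rohan (type B): no genotype consistent with that phenotype can produce a type-AB child with a type-B mother.
Luca (type B): no genotype consistent with that phenotype can produce a type-AB child with a type-B mother.

Rohan, Luca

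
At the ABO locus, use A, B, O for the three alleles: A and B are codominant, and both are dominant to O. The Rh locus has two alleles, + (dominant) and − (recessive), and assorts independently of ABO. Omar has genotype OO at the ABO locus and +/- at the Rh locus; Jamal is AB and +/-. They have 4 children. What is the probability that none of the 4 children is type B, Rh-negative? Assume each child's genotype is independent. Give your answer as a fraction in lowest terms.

2401/4096

ABO cross OO × AB → 1/2 A, 1/2 B.
Rh cross +/- × +/- → 3/4 Rh+, 1/4 Rh-; so P(type B, Rh-negative) = 1/2 × 1/4 = 1/8 per child.
P(not type B, Rh-negative) = 7/8 for one child; (7/8)^4 = 2401/4096.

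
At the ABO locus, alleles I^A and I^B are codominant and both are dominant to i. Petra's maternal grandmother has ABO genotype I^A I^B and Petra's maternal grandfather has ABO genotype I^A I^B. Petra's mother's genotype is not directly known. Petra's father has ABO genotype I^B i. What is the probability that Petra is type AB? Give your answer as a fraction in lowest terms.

Petra's mother's ABO genotype from I^A I^B × I^A I^B: 1/4 I^A I^A, 1/2 I^A I^B, 1/4 I^B I^B.
Crossing each possibility with the father I^B i and summing P(type AB): 1/4·1/2 + 1/2·1/4 + 1/4·0 = 1/4.

1/4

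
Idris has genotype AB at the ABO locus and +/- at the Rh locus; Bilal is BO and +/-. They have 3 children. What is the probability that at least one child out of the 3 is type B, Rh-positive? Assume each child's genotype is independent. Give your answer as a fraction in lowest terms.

387/512

ABO cross AB × BO → 1/4 A, 1/2 B, 1/4 AB.
Rh cross +/- × +/- → 3/4 Rh+, 1/4 Rh-; so P(type B, Rh-positive) = 1/2 × 3/4 = 3/8 per child.
P(none) = (5/8)^3 = 125/512; P(at least one) = 1 − 125/512 = 387/512.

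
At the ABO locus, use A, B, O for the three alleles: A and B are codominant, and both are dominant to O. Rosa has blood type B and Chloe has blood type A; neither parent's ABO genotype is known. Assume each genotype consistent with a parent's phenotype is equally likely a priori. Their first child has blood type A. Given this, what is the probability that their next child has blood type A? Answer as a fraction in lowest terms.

5/12

Possible genotypes: Rosa ∈ {BB, BO}; Chloe ∈ {AA, AO}.
Weight each parental genotype pair by prior × P(type-A child):
  BO × AA: posterior weight 2/3; P(next child type A) = 1/2.
  BO × AO: posterior weight 1/3; P(next child type A) = 1/4.
Weighted sum = 5/12.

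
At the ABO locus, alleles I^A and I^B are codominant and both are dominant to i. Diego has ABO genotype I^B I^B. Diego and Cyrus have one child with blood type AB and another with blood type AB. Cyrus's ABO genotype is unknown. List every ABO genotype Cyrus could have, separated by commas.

For each candidate genotype of Cyrus, check whether crossing it with I^B I^B can produce every observed child phenotype.
  I^A I^A → possible child types {AB} ✓
  I^A I^B → possible child types {B, AB} ✓
  I^A i → possible child types {B, AB} ✓
  I^B I^B → possible child types {B} ✗
  I^B i → possible child types {B} ✗
  i i → possible child types {B} ✗

I^A I^A, I^A I^B, I^A i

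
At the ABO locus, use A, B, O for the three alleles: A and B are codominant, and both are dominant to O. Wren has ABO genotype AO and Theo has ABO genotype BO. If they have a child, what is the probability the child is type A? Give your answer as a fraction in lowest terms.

1/4

ABO cross AO × BO → offspring phenotypes: 1/4 O, 1/4 A, 1/4 B, 1/4 AB.
So P(type A) = 1/4.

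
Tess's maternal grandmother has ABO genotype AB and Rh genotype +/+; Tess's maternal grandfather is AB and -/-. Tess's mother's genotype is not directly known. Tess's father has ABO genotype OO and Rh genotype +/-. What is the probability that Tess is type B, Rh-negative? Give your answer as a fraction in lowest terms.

1/8

Tess's mother's ABO genotype from AB × AB: 1/4 AA, 1/2 AB, 1/4 BB.
Crossing each possibility with the father OO and summing P(type B): 1/4·0 + 1/2·1/2 + 1/4·1 = 1/2.
Similarly for Rh via the mother's Rh distribution: P(Rh-) = 1/4.
Independent loci: 1/2 × 1/4 = 1/8.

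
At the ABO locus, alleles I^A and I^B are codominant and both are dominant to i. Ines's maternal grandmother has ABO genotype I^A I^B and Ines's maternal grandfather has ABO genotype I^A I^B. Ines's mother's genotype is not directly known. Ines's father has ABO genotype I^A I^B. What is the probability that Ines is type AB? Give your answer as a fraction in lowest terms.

Ines's mother's ABO genotype from I^A I^B × I^A I^B: 1/4 I^A I^A, 1/2 I^A I^B, 1/4 I^B I^B.
Crossing each possibility with the father I^A I^B and summing P(type AB): 1/4·1/2 + 1/2·1/2 + 1/4·1/2 = 1/2.

1/2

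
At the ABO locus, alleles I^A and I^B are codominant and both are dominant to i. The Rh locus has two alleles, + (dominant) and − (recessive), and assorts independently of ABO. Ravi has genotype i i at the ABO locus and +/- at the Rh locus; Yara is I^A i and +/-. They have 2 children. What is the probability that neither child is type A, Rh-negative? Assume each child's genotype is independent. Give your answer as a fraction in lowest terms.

ABO cross i i × I^A i → 1/2 O, 1/2 A.
Rh cross +/- × +/- → 3/4 Rh+, 1/4 Rh-; so P(type A, Rh-negative) = 1/2 × 1/4 = 1/8 per child.
P(not type A, Rh-negative) = 7/8 for one child; (7/8)^2 = 49/64.

49/64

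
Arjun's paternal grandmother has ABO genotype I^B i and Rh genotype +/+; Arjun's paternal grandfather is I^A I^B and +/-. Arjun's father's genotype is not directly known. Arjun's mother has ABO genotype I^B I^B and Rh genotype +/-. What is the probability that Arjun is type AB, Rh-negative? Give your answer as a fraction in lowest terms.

1/32

Arjun's father's ABO genotype from I^B i × I^A I^B: 1/4 I^A I^B, 1/4 I^A i, 1/4 I^B I^B, 1/4 I^B i.
Crossing each possibility with the mother I^B I^B and summing P(type AB): 1/4·1/2 + 1/4·1/2 + 1/4·0 + 1/4·0 = 1/4.
Similarly for Rh via the father's Rh distribution: P(Rh-) = 1/8.
Independent loci: 1/4 × 1/8 = 1/32.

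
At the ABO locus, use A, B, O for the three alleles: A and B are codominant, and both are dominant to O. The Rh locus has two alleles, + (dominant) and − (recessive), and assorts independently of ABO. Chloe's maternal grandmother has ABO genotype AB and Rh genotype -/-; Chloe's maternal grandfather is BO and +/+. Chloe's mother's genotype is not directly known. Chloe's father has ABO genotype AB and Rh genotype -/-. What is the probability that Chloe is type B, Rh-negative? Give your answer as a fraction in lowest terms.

Chloe's mother's ABO genotype from AB × BO: 1/4 AB, 1/4 AO, 1/4 BB, 1/4 BO.
Crossing each possibility with the father AB and summing P(type B): 1/4·1/4 + 1/4·1/4 + 1/4·1/2 + 1/4·1/2 = 3/8.
Similarly for Rh via the mother's Rh distribution: P(Rh-) = 1/2.
Independent loci: 3/8 × 1/2 = 3/16.

3/16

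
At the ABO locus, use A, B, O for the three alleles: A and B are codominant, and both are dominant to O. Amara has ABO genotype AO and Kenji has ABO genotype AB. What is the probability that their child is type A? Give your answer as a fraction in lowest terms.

ABO cross AO × AB → offspring phenotypes: 1/2 A, 1/4 B, 1/4 AB.
So P(type A) = 1/2.

1/2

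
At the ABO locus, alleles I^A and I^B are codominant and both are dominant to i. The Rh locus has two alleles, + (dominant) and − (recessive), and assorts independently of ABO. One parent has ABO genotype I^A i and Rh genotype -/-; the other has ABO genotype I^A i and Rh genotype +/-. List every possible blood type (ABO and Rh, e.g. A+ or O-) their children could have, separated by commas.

Gametes from I^A i × I^A i give offspring ABO genotypes I^A I^A, I^A i, i i, i.e. phenotypes O, A.
Rh cross -/- × +/- → phenotypes Rh+, Rh-.
Combining independently: O+, O-, A+, A-.

O+, O-, A+, A-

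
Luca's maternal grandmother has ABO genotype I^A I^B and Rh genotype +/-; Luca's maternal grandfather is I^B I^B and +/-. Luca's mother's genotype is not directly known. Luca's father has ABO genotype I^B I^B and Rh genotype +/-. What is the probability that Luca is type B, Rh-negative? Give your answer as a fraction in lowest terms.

Luca's mother's ABO genotype from I^A I^B × I^B I^B: 1/2 I^A I^B, 1/2 I^B I^B.
Crossing each possibility with the father I^B I^B and summing P(type B): 1/2·1/2 + 1/2·1 = 3/4.
Similarly for Rh via the mother's Rh distribution: P(Rh-) = 1/4.
Independent loci: 3/4 × 1/4 = 3/16.

3/16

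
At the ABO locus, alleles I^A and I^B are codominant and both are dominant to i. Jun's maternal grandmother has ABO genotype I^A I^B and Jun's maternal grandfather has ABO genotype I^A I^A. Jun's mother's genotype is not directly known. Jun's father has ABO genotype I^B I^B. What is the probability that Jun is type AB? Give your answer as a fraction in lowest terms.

Jun's mother's ABO genotype from I^A I^B × I^A I^A: 1/2 I^A I^A, 1/2 I^A I^B.
Crossing each possibility with the father I^B I^B and summing P(type AB): 1/2·1 + 1/2·1/2 = 3/4.

3/4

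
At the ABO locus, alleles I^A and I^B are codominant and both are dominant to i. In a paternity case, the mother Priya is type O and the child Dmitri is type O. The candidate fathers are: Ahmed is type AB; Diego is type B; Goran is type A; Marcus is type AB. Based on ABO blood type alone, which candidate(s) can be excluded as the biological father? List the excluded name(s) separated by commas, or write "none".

A candidate is excluded only if no genotype consistent with his phenotype could produce a type O child with a type O mother.
Ahmed (type AB): no genotype consistent with that phenotype can produce a type-O child with a type-O mother.
Marcus (type AB): no genotype consistent with that phenotype can produce a type-O child with a type-O mother.

Ahmed, Marcus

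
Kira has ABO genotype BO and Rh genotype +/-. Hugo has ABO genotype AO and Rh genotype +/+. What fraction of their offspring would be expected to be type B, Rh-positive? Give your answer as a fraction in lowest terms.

ABO cross BO × AO → offspring phenotypes: 1/4 O, 1/4 A, 1/4 B, 1/4 AB.
Rh cross +/- × +/+ → 1 Rh+.
Independent loci: P(type B, Rh-positive) = 1/4 × 1 = 1/4.

1/4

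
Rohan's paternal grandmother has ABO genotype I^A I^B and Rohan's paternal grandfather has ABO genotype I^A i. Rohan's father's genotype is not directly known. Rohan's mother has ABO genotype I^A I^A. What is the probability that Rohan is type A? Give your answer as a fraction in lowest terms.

3/4

Rohan's father's ABO genotype from I^A I^B × I^A i: 1/4 I^A I^A, 1/4 I^A I^B, 1/4 I^A i, 1/4 I^B i.
Crossing each possibility with the mother I^A I^A and summing P(type A): 1/4·1 + 1/4·1/2 + 1/4·1 + 1/4·1/2 = 3/4.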